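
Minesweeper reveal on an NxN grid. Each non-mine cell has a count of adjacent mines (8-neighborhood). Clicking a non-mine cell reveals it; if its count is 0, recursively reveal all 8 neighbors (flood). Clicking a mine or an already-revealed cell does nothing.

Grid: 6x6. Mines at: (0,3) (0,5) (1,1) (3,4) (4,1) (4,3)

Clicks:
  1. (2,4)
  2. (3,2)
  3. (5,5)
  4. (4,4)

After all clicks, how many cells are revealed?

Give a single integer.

Click 1 (2,4) count=1: revealed 1 new [(2,4)] -> total=1
Click 2 (3,2) count=2: revealed 1 new [(3,2)] -> total=2
Click 3 (5,5) count=0: revealed 4 new [(4,4) (4,5) (5,4) (5,5)] -> total=6
Click 4 (4,4) count=2: revealed 0 new [(none)] -> total=6

Answer: 6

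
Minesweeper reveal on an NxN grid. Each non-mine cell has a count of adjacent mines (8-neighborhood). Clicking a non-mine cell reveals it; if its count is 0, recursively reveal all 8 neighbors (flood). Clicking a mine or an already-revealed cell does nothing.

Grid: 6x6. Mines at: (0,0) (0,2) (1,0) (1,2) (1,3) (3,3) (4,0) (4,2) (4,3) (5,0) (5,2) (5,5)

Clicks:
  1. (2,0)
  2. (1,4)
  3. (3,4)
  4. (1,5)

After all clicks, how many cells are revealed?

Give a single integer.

Click 1 (2,0) count=1: revealed 1 new [(2,0)] -> total=1
Click 2 (1,4) count=1: revealed 1 new [(1,4)] -> total=2
Click 3 (3,4) count=2: revealed 1 new [(3,4)] -> total=3
Click 4 (1,5) count=0: revealed 8 new [(0,4) (0,5) (1,5) (2,4) (2,5) (3,5) (4,4) (4,5)] -> total=11

Answer: 11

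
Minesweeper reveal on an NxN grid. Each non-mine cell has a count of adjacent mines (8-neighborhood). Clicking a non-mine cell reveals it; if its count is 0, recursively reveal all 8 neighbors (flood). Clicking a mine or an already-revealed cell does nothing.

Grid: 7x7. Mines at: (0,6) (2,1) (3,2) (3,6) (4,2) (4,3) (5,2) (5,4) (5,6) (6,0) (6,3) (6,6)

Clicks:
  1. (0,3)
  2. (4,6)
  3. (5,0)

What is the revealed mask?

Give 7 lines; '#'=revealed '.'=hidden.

Click 1 (0,3) count=0: revealed 19 new [(0,0) (0,1) (0,2) (0,3) (0,4) (0,5) (1,0) (1,1) (1,2) (1,3) (1,4) (1,5) (2,2) (2,3) (2,4) (2,5) (3,3) (3,4) (3,5)] -> total=19
Click 2 (4,6) count=2: revealed 1 new [(4,6)] -> total=20
Click 3 (5,0) count=1: revealed 1 new [(5,0)] -> total=21

Answer: ######.
######.
..####.
...###.
......#
#......
.......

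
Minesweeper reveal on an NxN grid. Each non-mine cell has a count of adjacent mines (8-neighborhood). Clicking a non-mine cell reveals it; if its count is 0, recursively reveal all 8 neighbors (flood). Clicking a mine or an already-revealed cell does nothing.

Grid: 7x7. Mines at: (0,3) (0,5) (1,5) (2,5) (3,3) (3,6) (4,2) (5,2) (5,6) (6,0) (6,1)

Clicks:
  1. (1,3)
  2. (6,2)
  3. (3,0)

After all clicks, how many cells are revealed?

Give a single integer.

Answer: 18

Derivation:
Click 1 (1,3) count=1: revealed 1 new [(1,3)] -> total=1
Click 2 (6,2) count=2: revealed 1 new [(6,2)] -> total=2
Click 3 (3,0) count=0: revealed 16 new [(0,0) (0,1) (0,2) (1,0) (1,1) (1,2) (2,0) (2,1) (2,2) (3,0) (3,1) (3,2) (4,0) (4,1) (5,0) (5,1)] -> total=18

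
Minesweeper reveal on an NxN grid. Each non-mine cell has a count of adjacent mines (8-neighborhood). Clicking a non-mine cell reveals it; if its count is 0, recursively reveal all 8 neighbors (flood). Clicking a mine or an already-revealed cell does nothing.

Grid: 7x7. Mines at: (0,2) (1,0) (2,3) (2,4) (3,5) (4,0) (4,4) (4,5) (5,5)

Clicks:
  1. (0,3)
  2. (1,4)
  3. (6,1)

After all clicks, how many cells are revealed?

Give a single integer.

Answer: 18

Derivation:
Click 1 (0,3) count=1: revealed 1 new [(0,3)] -> total=1
Click 2 (1,4) count=2: revealed 1 new [(1,4)] -> total=2
Click 3 (6,1) count=0: revealed 16 new [(3,1) (3,2) (3,3) (4,1) (4,2) (4,3) (5,0) (5,1) (5,2) (5,3) (5,4) (6,0) (6,1) (6,2) (6,3) (6,4)] -> total=18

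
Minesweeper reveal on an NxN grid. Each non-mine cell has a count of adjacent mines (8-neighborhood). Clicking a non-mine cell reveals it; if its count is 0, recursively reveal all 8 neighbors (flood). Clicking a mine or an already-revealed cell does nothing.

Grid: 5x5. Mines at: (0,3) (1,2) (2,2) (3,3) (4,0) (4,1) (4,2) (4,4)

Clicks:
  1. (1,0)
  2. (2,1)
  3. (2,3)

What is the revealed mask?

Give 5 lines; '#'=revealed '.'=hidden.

Answer: ##...
##...
##.#.
##...
.....

Derivation:
Click 1 (1,0) count=0: revealed 8 new [(0,0) (0,1) (1,0) (1,1) (2,0) (2,1) (3,0) (3,1)] -> total=8
Click 2 (2,1) count=2: revealed 0 new [(none)] -> total=8
Click 3 (2,3) count=3: revealed 1 new [(2,3)] -> total=9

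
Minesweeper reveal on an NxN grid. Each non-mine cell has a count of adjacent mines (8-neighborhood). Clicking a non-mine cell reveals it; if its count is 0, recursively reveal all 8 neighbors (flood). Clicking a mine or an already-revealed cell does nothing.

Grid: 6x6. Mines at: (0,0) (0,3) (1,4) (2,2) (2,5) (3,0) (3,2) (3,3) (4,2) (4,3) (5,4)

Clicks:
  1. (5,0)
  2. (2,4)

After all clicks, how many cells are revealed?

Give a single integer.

Answer: 5

Derivation:
Click 1 (5,0) count=0: revealed 4 new [(4,0) (4,1) (5,0) (5,1)] -> total=4
Click 2 (2,4) count=3: revealed 1 new [(2,4)] -> total=5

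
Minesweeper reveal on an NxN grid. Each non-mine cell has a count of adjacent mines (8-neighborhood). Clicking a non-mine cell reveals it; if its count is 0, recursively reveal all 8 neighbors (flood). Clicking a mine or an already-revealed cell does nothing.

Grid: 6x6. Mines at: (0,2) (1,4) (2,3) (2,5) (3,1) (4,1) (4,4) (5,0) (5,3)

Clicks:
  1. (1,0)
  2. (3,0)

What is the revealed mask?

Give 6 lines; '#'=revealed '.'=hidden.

Answer: ##....
##....
##....
#.....
......
......

Derivation:
Click 1 (1,0) count=0: revealed 6 new [(0,0) (0,1) (1,0) (1,1) (2,0) (2,1)] -> total=6
Click 2 (3,0) count=2: revealed 1 new [(3,0)] -> total=7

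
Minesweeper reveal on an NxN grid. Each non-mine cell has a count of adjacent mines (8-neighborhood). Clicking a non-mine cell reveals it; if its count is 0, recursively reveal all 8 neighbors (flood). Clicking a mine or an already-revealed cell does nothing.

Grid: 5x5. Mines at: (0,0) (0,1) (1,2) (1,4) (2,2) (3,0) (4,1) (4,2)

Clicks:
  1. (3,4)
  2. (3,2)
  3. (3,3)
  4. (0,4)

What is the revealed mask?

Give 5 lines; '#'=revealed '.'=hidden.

Answer: ....#
.....
...##
..###
...##

Derivation:
Click 1 (3,4) count=0: revealed 6 new [(2,3) (2,4) (3,3) (3,4) (4,3) (4,4)] -> total=6
Click 2 (3,2) count=3: revealed 1 new [(3,2)] -> total=7
Click 3 (3,3) count=2: revealed 0 new [(none)] -> total=7
Click 4 (0,4) count=1: revealed 1 new [(0,4)] -> total=8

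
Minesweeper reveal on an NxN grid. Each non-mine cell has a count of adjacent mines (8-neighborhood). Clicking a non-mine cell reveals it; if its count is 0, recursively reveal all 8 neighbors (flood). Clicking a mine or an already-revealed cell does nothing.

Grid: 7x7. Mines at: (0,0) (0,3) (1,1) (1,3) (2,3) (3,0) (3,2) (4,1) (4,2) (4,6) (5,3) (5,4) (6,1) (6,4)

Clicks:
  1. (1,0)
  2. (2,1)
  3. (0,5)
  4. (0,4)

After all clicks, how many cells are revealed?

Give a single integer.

Click 1 (1,0) count=2: revealed 1 new [(1,0)] -> total=1
Click 2 (2,1) count=3: revealed 1 new [(2,1)] -> total=2
Click 3 (0,5) count=0: revealed 12 new [(0,4) (0,5) (0,6) (1,4) (1,5) (1,6) (2,4) (2,5) (2,6) (3,4) (3,5) (3,6)] -> total=14
Click 4 (0,4) count=2: revealed 0 new [(none)] -> total=14

Answer: 14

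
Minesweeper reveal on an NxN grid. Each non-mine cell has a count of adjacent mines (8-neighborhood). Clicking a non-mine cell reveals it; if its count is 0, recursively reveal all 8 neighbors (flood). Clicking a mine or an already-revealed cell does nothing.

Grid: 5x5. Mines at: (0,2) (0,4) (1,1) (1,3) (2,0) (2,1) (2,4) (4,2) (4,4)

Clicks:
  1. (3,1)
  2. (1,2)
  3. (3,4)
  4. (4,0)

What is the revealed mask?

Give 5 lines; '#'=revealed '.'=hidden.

Answer: .....
..#..
.....
##..#
##...

Derivation:
Click 1 (3,1) count=3: revealed 1 new [(3,1)] -> total=1
Click 2 (1,2) count=4: revealed 1 new [(1,2)] -> total=2
Click 3 (3,4) count=2: revealed 1 new [(3,4)] -> total=3
Click 4 (4,0) count=0: revealed 3 new [(3,0) (4,0) (4,1)] -> total=6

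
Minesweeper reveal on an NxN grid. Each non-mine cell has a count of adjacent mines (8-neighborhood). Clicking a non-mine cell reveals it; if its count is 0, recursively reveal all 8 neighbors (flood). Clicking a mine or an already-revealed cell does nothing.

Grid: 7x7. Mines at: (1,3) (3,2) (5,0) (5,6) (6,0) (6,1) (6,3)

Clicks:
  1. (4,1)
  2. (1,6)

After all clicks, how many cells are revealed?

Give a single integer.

Click 1 (4,1) count=2: revealed 1 new [(4,1)] -> total=1
Click 2 (1,6) count=0: revealed 21 new [(0,4) (0,5) (0,6) (1,4) (1,5) (1,6) (2,3) (2,4) (2,5) (2,6) (3,3) (3,4) (3,5) (3,6) (4,3) (4,4) (4,5) (4,6) (5,3) (5,4) (5,5)] -> total=22

Answer: 22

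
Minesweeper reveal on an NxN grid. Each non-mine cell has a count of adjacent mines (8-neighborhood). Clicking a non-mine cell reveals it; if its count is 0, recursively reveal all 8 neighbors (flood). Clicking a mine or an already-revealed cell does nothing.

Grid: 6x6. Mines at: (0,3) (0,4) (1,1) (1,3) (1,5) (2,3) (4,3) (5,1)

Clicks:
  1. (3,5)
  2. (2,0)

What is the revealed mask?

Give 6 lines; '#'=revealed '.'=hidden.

Click 1 (3,5) count=0: revealed 8 new [(2,4) (2,5) (3,4) (3,5) (4,4) (4,5) (5,4) (5,5)] -> total=8
Click 2 (2,0) count=1: revealed 1 new [(2,0)] -> total=9

Answer: ......
......
#...##
....##
....##
....##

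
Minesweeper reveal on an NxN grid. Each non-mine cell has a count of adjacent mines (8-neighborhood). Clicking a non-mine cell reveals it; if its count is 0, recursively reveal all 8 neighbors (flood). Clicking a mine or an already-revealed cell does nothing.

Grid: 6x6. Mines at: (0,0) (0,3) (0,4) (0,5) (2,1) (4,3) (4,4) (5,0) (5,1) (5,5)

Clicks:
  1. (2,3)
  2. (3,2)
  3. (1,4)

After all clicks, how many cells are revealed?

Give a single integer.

Answer: 12

Derivation:
Click 1 (2,3) count=0: revealed 12 new [(1,2) (1,3) (1,4) (1,5) (2,2) (2,3) (2,4) (2,5) (3,2) (3,3) (3,4) (3,5)] -> total=12
Click 2 (3,2) count=2: revealed 0 new [(none)] -> total=12
Click 3 (1,4) count=3: revealed 0 new [(none)] -> total=12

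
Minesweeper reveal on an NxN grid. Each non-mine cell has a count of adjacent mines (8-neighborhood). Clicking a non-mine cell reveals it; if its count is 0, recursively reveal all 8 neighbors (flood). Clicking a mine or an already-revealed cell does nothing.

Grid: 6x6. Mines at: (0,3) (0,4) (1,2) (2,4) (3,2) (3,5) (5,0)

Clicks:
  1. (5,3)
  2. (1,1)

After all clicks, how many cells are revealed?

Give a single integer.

Click 1 (5,3) count=0: revealed 10 new [(4,1) (4,2) (4,3) (4,4) (4,5) (5,1) (5,2) (5,3) (5,4) (5,5)] -> total=10
Click 2 (1,1) count=1: revealed 1 new [(1,1)] -> total=11

Answer: 11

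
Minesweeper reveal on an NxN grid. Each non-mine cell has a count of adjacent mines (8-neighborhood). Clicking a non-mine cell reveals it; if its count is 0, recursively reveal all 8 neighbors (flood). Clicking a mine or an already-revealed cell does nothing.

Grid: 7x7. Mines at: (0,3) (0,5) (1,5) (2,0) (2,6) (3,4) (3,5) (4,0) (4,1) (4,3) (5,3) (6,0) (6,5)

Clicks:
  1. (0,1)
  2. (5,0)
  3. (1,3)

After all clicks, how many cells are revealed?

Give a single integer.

Click 1 (0,1) count=0: revealed 6 new [(0,0) (0,1) (0,2) (1,0) (1,1) (1,2)] -> total=6
Click 2 (5,0) count=3: revealed 1 new [(5,0)] -> total=7
Click 3 (1,3) count=1: revealed 1 new [(1,3)] -> total=8

Answer: 8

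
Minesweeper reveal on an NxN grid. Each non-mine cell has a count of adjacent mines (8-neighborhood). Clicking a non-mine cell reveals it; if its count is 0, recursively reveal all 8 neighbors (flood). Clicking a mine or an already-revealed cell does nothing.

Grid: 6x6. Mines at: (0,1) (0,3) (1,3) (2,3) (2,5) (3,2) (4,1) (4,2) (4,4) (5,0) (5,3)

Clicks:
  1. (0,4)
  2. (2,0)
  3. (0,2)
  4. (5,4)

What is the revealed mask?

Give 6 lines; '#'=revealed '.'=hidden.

Answer: ..#.#.
##....
##....
##....
......
....#.

Derivation:
Click 1 (0,4) count=2: revealed 1 new [(0,4)] -> total=1
Click 2 (2,0) count=0: revealed 6 new [(1,0) (1,1) (2,0) (2,1) (3,0) (3,1)] -> total=7
Click 3 (0,2) count=3: revealed 1 new [(0,2)] -> total=8
Click 4 (5,4) count=2: revealed 1 new [(5,4)] -> total=9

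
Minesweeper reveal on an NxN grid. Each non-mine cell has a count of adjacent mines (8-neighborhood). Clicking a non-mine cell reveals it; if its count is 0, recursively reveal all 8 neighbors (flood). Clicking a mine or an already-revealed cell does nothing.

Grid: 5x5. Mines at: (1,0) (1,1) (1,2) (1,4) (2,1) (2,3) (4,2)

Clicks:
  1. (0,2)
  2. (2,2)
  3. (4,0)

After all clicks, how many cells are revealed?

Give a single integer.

Click 1 (0,2) count=2: revealed 1 new [(0,2)] -> total=1
Click 2 (2,2) count=4: revealed 1 new [(2,2)] -> total=2
Click 3 (4,0) count=0: revealed 4 new [(3,0) (3,1) (4,0) (4,1)] -> total=6

Answer: 6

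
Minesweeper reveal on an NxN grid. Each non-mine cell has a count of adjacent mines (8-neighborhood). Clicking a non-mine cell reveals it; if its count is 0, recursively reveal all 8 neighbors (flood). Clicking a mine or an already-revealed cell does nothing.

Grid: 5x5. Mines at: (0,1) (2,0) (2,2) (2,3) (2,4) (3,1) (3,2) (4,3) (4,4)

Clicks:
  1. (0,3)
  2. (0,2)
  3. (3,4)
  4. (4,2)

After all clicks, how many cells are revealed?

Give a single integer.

Click 1 (0,3) count=0: revealed 6 new [(0,2) (0,3) (0,4) (1,2) (1,3) (1,4)] -> total=6
Click 2 (0,2) count=1: revealed 0 new [(none)] -> total=6
Click 3 (3,4) count=4: revealed 1 new [(3,4)] -> total=7
Click 4 (4,2) count=3: revealed 1 new [(4,2)] -> total=8

Answer: 8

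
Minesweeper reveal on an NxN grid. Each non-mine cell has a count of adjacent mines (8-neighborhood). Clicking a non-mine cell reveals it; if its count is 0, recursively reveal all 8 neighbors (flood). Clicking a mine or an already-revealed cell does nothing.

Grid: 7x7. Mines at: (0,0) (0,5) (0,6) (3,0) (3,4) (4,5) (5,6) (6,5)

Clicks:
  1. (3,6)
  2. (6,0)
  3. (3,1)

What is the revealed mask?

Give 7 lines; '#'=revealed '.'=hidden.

Answer: .####..
.####..
.####..
.###..#
#####..
#####..
#####..

Derivation:
Click 1 (3,6) count=1: revealed 1 new [(3,6)] -> total=1
Click 2 (6,0) count=0: revealed 30 new [(0,1) (0,2) (0,3) (0,4) (1,1) (1,2) (1,3) (1,4) (2,1) (2,2) (2,3) (2,4) (3,1) (3,2) (3,3) (4,0) (4,1) (4,2) (4,3) (4,4) (5,0) (5,1) (5,2) (5,3) (5,4) (6,0) (6,1) (6,2) (6,3) (6,4)] -> total=31
Click 3 (3,1) count=1: revealed 0 new [(none)] -> total=31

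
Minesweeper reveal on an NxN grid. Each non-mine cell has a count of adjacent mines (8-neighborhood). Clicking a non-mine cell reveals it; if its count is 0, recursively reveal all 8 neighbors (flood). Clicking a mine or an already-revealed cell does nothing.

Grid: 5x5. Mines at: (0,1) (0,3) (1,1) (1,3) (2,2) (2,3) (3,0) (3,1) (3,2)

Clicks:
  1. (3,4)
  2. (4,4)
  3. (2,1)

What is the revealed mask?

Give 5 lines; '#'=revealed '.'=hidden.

Click 1 (3,4) count=1: revealed 1 new [(3,4)] -> total=1
Click 2 (4,4) count=0: revealed 3 new [(3,3) (4,3) (4,4)] -> total=4
Click 3 (2,1) count=5: revealed 1 new [(2,1)] -> total=5

Answer: .....
.....
.#...
...##
...##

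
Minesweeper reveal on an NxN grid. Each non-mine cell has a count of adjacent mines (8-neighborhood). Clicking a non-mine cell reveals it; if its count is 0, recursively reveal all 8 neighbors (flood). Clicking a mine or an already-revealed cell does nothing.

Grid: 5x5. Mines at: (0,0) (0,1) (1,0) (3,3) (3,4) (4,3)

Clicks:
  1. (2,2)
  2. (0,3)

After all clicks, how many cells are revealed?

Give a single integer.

Click 1 (2,2) count=1: revealed 1 new [(2,2)] -> total=1
Click 2 (0,3) count=0: revealed 8 new [(0,2) (0,3) (0,4) (1,2) (1,3) (1,4) (2,3) (2,4)] -> total=9

Answer: 9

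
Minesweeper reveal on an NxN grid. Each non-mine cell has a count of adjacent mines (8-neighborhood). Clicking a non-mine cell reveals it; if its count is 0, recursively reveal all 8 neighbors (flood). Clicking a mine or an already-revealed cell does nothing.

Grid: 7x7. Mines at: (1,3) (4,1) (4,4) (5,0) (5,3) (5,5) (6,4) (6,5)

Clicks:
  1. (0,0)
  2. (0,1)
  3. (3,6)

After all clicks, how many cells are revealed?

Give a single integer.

Answer: 26

Derivation:
Click 1 (0,0) count=0: revealed 12 new [(0,0) (0,1) (0,2) (1,0) (1,1) (1,2) (2,0) (2,1) (2,2) (3,0) (3,1) (3,2)] -> total=12
Click 2 (0,1) count=0: revealed 0 new [(none)] -> total=12
Click 3 (3,6) count=0: revealed 14 new [(0,4) (0,5) (0,6) (1,4) (1,5) (1,6) (2,4) (2,5) (2,6) (3,4) (3,5) (3,6) (4,5) (4,6)] -> total=26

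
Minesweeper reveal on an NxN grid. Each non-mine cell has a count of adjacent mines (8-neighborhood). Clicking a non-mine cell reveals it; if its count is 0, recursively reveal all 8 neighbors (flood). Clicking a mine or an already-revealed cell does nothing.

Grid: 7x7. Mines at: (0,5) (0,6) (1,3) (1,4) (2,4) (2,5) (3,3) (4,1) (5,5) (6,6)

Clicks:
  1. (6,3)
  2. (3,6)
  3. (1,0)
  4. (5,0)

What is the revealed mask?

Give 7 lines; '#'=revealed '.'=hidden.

Answer: ###....
###....
###....
###...#
..###..
#####..
#####..

Derivation:
Click 1 (6,3) count=0: revealed 13 new [(4,2) (4,3) (4,4) (5,0) (5,1) (5,2) (5,3) (5,4) (6,0) (6,1) (6,2) (6,3) (6,4)] -> total=13
Click 2 (3,6) count=1: revealed 1 new [(3,6)] -> total=14
Click 3 (1,0) count=0: revealed 12 new [(0,0) (0,1) (0,2) (1,0) (1,1) (1,2) (2,0) (2,1) (2,2) (3,0) (3,1) (3,2)] -> total=26
Click 4 (5,0) count=1: revealed 0 new [(none)] -> total=26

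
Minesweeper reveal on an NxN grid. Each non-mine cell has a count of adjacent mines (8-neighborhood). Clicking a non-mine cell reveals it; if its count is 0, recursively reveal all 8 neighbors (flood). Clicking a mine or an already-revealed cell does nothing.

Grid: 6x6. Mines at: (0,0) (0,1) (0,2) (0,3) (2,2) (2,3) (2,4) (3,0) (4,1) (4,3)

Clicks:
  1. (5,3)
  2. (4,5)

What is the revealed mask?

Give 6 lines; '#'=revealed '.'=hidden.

Click 1 (5,3) count=1: revealed 1 new [(5,3)] -> total=1
Click 2 (4,5) count=0: revealed 6 new [(3,4) (3,5) (4,4) (4,5) (5,4) (5,5)] -> total=7

Answer: ......
......
......
....##
....##
...###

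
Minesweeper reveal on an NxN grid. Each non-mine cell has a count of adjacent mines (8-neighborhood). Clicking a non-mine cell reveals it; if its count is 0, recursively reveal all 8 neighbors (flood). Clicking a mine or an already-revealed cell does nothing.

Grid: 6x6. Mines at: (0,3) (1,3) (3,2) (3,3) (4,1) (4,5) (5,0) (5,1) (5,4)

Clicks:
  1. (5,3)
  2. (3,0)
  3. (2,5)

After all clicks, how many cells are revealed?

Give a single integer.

Click 1 (5,3) count=1: revealed 1 new [(5,3)] -> total=1
Click 2 (3,0) count=1: revealed 1 new [(3,0)] -> total=2
Click 3 (2,5) count=0: revealed 8 new [(0,4) (0,5) (1,4) (1,5) (2,4) (2,5) (3,4) (3,5)] -> total=10

Answer: 10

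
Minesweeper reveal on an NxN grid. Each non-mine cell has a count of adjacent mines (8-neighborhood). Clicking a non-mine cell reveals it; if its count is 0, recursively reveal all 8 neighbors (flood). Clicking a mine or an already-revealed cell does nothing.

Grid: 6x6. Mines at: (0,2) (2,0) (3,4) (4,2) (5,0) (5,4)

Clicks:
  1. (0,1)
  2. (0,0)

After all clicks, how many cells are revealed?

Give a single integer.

Answer: 4

Derivation:
Click 1 (0,1) count=1: revealed 1 new [(0,1)] -> total=1
Click 2 (0,0) count=0: revealed 3 new [(0,0) (1,0) (1,1)] -> total=4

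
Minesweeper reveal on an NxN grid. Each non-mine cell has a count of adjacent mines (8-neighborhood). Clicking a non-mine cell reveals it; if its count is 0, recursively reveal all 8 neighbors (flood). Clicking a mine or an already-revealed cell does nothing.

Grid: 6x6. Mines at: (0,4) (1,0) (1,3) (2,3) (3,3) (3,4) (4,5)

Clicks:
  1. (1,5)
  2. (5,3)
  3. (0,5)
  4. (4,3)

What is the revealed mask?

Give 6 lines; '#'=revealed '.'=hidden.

Answer: .....#
.....#
###...
###...
#####.
#####.

Derivation:
Click 1 (1,5) count=1: revealed 1 new [(1,5)] -> total=1
Click 2 (5,3) count=0: revealed 16 new [(2,0) (2,1) (2,2) (3,0) (3,1) (3,2) (4,0) (4,1) (4,2) (4,3) (4,4) (5,0) (5,1) (5,2) (5,3) (5,4)] -> total=17
Click 3 (0,5) count=1: revealed 1 new [(0,5)] -> total=18
Click 4 (4,3) count=2: revealed 0 new [(none)] -> total=18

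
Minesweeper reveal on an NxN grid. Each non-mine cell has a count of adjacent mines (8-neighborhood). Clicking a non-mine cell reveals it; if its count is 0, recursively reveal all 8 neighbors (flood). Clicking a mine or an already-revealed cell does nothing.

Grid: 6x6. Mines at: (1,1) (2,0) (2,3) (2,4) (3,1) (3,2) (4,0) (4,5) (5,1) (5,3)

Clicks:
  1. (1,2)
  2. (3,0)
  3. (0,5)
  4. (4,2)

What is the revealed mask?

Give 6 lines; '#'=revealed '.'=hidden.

Answer: ..####
..####
......
#.....
..#...
......

Derivation:
Click 1 (1,2) count=2: revealed 1 new [(1,2)] -> total=1
Click 2 (3,0) count=3: revealed 1 new [(3,0)] -> total=2
Click 3 (0,5) count=0: revealed 7 new [(0,2) (0,3) (0,4) (0,5) (1,3) (1,4) (1,5)] -> total=9
Click 4 (4,2) count=4: revealed 1 new [(4,2)] -> total=10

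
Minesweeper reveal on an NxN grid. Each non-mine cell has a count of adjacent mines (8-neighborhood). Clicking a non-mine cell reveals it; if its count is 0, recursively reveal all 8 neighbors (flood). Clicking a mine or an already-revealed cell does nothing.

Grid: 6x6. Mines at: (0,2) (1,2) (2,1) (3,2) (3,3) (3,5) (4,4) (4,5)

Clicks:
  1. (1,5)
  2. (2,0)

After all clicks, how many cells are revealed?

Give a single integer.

Answer: 10

Derivation:
Click 1 (1,5) count=0: revealed 9 new [(0,3) (0,4) (0,5) (1,3) (1,4) (1,5) (2,3) (2,4) (2,5)] -> total=9
Click 2 (2,0) count=1: revealed 1 new [(2,0)] -> total=10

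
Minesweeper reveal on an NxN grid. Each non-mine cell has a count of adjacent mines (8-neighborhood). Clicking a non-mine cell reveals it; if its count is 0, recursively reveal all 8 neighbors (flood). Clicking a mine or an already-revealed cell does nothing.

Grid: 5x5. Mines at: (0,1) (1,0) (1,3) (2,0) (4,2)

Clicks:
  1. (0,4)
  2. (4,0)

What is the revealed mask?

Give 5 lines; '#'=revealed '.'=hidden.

Answer: ....#
.....
.....
##...
##...

Derivation:
Click 1 (0,4) count=1: revealed 1 new [(0,4)] -> total=1
Click 2 (4,0) count=0: revealed 4 new [(3,0) (3,1) (4,0) (4,1)] -> total=5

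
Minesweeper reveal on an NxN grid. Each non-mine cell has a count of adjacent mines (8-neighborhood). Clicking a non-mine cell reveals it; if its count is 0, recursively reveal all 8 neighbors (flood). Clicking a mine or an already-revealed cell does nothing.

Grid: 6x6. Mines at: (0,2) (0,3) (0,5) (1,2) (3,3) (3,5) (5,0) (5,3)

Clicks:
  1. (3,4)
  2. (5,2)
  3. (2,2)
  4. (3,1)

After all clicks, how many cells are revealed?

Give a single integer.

Click 1 (3,4) count=2: revealed 1 new [(3,4)] -> total=1
Click 2 (5,2) count=1: revealed 1 new [(5,2)] -> total=2
Click 3 (2,2) count=2: revealed 1 new [(2,2)] -> total=3
Click 4 (3,1) count=0: revealed 12 new [(0,0) (0,1) (1,0) (1,1) (2,0) (2,1) (3,0) (3,1) (3,2) (4,0) (4,1) (4,2)] -> total=15

Answer: 15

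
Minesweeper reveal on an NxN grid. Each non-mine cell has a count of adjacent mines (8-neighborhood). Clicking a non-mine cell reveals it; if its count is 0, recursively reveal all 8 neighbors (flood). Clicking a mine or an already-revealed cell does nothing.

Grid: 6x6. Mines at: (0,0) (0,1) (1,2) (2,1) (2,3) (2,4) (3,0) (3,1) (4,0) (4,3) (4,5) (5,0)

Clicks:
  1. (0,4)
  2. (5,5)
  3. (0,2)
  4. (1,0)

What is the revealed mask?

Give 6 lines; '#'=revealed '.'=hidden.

Click 1 (0,4) count=0: revealed 6 new [(0,3) (0,4) (0,5) (1,3) (1,4) (1,5)] -> total=6
Click 2 (5,5) count=1: revealed 1 new [(5,5)] -> total=7
Click 3 (0,2) count=2: revealed 1 new [(0,2)] -> total=8
Click 4 (1,0) count=3: revealed 1 new [(1,0)] -> total=9

Answer: ..####
#..###
......
......
......
.....#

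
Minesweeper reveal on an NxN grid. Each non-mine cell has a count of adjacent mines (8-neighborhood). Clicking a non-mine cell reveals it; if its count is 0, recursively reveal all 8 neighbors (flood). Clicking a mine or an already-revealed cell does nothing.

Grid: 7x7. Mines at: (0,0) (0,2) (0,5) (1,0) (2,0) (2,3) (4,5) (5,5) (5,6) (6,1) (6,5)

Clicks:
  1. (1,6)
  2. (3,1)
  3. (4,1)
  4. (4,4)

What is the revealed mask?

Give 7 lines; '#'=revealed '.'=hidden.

Answer: .......
......#
.......
#####..
#####..
#####..
..###..

Derivation:
Click 1 (1,6) count=1: revealed 1 new [(1,6)] -> total=1
Click 2 (3,1) count=1: revealed 1 new [(3,1)] -> total=2
Click 3 (4,1) count=0: revealed 17 new [(3,0) (3,2) (3,3) (3,4) (4,0) (4,1) (4,2) (4,3) (4,4) (5,0) (5,1) (5,2) (5,3) (5,4) (6,2) (6,3) (6,4)] -> total=19
Click 4 (4,4) count=2: revealed 0 new [(none)] -> total=19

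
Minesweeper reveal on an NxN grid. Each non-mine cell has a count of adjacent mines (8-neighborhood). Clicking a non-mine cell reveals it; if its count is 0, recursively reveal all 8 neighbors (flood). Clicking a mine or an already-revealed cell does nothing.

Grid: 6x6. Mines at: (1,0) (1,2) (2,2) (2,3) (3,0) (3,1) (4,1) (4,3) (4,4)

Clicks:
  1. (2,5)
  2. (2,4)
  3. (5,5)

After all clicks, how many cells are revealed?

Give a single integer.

Click 1 (2,5) count=0: revealed 10 new [(0,3) (0,4) (0,5) (1,3) (1,4) (1,5) (2,4) (2,5) (3,4) (3,5)] -> total=10
Click 2 (2,4) count=1: revealed 0 new [(none)] -> total=10
Click 3 (5,5) count=1: revealed 1 new [(5,5)] -> total=11

Answer: 11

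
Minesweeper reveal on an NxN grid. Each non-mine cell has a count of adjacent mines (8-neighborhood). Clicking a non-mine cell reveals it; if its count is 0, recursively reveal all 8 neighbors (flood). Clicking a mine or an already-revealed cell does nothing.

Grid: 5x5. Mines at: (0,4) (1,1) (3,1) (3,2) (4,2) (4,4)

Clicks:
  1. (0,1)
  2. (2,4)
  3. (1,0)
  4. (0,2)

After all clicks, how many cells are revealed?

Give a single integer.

Answer: 9

Derivation:
Click 1 (0,1) count=1: revealed 1 new [(0,1)] -> total=1
Click 2 (2,4) count=0: revealed 6 new [(1,3) (1,4) (2,3) (2,4) (3,3) (3,4)] -> total=7
Click 3 (1,0) count=1: revealed 1 new [(1,0)] -> total=8
Click 4 (0,2) count=1: revealed 1 new [(0,2)] -> total=9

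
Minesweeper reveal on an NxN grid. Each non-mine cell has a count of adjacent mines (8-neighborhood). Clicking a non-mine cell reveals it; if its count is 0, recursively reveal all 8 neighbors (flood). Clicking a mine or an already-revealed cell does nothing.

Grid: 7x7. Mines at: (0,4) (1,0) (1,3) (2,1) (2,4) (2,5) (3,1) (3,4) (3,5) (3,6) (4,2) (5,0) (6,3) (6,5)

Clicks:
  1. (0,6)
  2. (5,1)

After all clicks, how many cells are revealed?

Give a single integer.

Click 1 (0,6) count=0: revealed 4 new [(0,5) (0,6) (1,5) (1,6)] -> total=4
Click 2 (5,1) count=2: revealed 1 new [(5,1)] -> total=5

Answer: 5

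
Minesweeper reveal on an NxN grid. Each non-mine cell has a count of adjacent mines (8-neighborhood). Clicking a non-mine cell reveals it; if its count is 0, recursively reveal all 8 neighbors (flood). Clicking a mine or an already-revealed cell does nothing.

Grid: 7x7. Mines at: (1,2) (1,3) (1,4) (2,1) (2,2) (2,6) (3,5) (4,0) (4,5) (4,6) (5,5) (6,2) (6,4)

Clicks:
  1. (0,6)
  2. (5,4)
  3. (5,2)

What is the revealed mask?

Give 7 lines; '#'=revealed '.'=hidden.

Answer: .....##
.....##
.......
.......
.......
..#.#..
.......

Derivation:
Click 1 (0,6) count=0: revealed 4 new [(0,5) (0,6) (1,5) (1,6)] -> total=4
Click 2 (5,4) count=3: revealed 1 new [(5,4)] -> total=5
Click 3 (5,2) count=1: revealed 1 new [(5,2)] -> total=6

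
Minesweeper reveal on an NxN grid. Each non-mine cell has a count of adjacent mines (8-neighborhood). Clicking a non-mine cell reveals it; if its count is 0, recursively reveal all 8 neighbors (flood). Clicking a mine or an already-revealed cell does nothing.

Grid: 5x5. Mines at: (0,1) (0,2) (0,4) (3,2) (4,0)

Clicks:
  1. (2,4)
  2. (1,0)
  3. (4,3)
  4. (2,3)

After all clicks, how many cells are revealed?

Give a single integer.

Click 1 (2,4) count=0: revealed 8 new [(1,3) (1,4) (2,3) (2,4) (3,3) (3,4) (4,3) (4,4)] -> total=8
Click 2 (1,0) count=1: revealed 1 new [(1,0)] -> total=9
Click 3 (4,3) count=1: revealed 0 new [(none)] -> total=9
Click 4 (2,3) count=1: revealed 0 new [(none)] -> total=9

Answer: 9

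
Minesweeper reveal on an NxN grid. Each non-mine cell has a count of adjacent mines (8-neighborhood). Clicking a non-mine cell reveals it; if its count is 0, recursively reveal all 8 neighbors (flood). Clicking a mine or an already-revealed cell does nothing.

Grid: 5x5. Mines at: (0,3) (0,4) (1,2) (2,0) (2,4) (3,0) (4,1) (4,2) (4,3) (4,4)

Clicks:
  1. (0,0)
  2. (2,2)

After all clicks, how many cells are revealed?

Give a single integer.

Answer: 5

Derivation:
Click 1 (0,0) count=0: revealed 4 new [(0,0) (0,1) (1,0) (1,1)] -> total=4
Click 2 (2,2) count=1: revealed 1 new [(2,2)] -> total=5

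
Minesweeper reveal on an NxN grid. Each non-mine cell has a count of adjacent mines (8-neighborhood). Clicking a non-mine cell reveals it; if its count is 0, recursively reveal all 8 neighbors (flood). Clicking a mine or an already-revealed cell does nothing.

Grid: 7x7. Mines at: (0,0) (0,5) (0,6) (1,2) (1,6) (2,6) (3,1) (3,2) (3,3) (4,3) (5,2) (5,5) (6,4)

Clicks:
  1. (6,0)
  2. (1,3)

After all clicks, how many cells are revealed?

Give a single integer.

Answer: 7

Derivation:
Click 1 (6,0) count=0: revealed 6 new [(4,0) (4,1) (5,0) (5,1) (6,0) (6,1)] -> total=6
Click 2 (1,3) count=1: revealed 1 new [(1,3)] -> total=7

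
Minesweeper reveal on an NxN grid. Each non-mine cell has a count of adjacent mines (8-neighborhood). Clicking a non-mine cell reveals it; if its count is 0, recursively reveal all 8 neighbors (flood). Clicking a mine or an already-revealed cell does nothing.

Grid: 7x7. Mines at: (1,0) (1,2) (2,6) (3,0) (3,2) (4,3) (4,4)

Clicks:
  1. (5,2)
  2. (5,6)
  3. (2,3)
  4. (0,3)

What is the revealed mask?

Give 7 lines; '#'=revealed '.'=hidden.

Answer: ...#...
.......
...#...
.....##
###..##
#######
#######

Derivation:
Click 1 (5,2) count=1: revealed 1 new [(5,2)] -> total=1
Click 2 (5,6) count=0: revealed 20 new [(3,5) (3,6) (4,0) (4,1) (4,2) (4,5) (4,6) (5,0) (5,1) (5,3) (5,4) (5,5) (5,6) (6,0) (6,1) (6,2) (6,3) (6,4) (6,5) (6,6)] -> total=21
Click 3 (2,3) count=2: revealed 1 new [(2,3)] -> total=22
Click 4 (0,3) count=1: revealed 1 new [(0,3)] -> total=23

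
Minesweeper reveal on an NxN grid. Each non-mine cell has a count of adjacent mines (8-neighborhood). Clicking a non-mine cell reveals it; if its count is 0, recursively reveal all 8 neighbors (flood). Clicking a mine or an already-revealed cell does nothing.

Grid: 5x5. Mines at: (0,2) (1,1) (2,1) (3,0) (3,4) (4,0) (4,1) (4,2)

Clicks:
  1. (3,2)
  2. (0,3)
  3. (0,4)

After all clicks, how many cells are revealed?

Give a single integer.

Click 1 (3,2) count=3: revealed 1 new [(3,2)] -> total=1
Click 2 (0,3) count=1: revealed 1 new [(0,3)] -> total=2
Click 3 (0,4) count=0: revealed 5 new [(0,4) (1,3) (1,4) (2,3) (2,4)] -> total=7

Answer: 7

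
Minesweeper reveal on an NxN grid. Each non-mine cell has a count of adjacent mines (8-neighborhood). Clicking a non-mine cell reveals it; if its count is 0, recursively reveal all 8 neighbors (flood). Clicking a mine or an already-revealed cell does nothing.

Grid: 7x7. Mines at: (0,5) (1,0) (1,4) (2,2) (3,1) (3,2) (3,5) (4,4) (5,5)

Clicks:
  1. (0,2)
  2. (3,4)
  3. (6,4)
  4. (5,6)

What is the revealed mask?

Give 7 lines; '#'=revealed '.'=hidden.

Answer: .###...
.###...
.......
....#..
.......
......#
....#..

Derivation:
Click 1 (0,2) count=0: revealed 6 new [(0,1) (0,2) (0,3) (1,1) (1,2) (1,3)] -> total=6
Click 2 (3,4) count=2: revealed 1 new [(3,4)] -> total=7
Click 3 (6,4) count=1: revealed 1 new [(6,4)] -> total=8
Click 4 (5,6) count=1: revealed 1 new [(5,6)] -> total=9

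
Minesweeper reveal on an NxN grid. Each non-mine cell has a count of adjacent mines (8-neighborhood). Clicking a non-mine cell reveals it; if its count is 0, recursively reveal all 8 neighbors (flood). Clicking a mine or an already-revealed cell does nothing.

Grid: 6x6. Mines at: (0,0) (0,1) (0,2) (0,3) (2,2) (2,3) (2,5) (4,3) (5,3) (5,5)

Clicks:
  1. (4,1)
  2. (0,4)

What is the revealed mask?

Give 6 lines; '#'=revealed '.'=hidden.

Click 1 (4,1) count=0: revealed 13 new [(1,0) (1,1) (2,0) (2,1) (3,0) (3,1) (3,2) (4,0) (4,1) (4,2) (5,0) (5,1) (5,2)] -> total=13
Click 2 (0,4) count=1: revealed 1 new [(0,4)] -> total=14

Answer: ....#.
##....
##....
###...
###...
###...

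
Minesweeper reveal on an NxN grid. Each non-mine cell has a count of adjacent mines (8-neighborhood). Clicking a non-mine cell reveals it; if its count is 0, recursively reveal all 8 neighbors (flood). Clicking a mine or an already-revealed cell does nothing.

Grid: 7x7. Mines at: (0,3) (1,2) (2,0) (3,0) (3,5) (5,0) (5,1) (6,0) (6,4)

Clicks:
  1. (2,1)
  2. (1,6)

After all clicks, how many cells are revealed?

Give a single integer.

Click 1 (2,1) count=3: revealed 1 new [(2,1)] -> total=1
Click 2 (1,6) count=0: revealed 9 new [(0,4) (0,5) (0,6) (1,4) (1,5) (1,6) (2,4) (2,5) (2,6)] -> total=10

Answer: 10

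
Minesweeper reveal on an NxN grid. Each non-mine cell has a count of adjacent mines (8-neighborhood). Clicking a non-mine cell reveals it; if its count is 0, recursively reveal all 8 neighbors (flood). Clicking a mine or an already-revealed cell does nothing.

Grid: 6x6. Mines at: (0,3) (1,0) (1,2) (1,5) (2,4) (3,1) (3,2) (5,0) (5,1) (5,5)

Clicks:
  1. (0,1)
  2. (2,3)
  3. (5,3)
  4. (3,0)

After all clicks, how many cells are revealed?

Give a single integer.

Click 1 (0,1) count=2: revealed 1 new [(0,1)] -> total=1
Click 2 (2,3) count=3: revealed 1 new [(2,3)] -> total=2
Click 3 (5,3) count=0: revealed 6 new [(4,2) (4,3) (4,4) (5,2) (5,3) (5,4)] -> total=8
Click 4 (3,0) count=1: revealed 1 new [(3,0)] -> total=9

Answer: 9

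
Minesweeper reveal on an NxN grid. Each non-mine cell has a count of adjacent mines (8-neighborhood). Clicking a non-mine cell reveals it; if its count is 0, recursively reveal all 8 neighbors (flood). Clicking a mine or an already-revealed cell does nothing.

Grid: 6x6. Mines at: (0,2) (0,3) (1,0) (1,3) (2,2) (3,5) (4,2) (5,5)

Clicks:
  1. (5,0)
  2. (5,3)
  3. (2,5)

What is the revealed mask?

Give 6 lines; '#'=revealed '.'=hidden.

Click 1 (5,0) count=0: revealed 8 new [(2,0) (2,1) (3,0) (3,1) (4,0) (4,1) (5,0) (5,1)] -> total=8
Click 2 (5,3) count=1: revealed 1 new [(5,3)] -> total=9
Click 3 (2,5) count=1: revealed 1 new [(2,5)] -> total=10

Answer: ......
......
##...#
##....
##....
##.#..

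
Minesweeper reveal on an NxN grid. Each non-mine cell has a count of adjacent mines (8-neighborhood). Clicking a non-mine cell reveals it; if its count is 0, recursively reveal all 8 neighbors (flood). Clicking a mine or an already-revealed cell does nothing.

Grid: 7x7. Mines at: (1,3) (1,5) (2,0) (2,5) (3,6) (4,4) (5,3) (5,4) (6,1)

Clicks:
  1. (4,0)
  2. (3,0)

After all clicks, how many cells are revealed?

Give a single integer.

Answer: 14

Derivation:
Click 1 (4,0) count=0: revealed 14 new [(2,1) (2,2) (2,3) (3,0) (3,1) (3,2) (3,3) (4,0) (4,1) (4,2) (4,3) (5,0) (5,1) (5,2)] -> total=14
Click 2 (3,0) count=1: revealed 0 new [(none)] -> total=14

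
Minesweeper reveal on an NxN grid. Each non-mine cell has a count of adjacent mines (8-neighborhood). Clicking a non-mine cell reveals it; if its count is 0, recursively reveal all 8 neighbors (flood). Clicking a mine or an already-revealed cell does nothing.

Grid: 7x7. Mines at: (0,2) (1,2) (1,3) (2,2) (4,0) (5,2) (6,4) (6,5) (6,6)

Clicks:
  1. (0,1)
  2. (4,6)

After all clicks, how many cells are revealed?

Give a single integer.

Answer: 23

Derivation:
Click 1 (0,1) count=2: revealed 1 new [(0,1)] -> total=1
Click 2 (4,6) count=0: revealed 22 new [(0,4) (0,5) (0,6) (1,4) (1,5) (1,6) (2,3) (2,4) (2,5) (2,6) (3,3) (3,4) (3,5) (3,6) (4,3) (4,4) (4,5) (4,6) (5,3) (5,4) (5,5) (5,6)] -> total=23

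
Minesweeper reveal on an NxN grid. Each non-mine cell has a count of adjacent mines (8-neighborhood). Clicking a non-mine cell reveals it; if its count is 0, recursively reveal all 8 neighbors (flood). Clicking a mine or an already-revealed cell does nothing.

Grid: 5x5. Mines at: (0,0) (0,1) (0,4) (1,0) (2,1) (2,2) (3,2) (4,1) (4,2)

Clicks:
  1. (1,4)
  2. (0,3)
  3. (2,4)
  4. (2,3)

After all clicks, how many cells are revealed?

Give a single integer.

Click 1 (1,4) count=1: revealed 1 new [(1,4)] -> total=1
Click 2 (0,3) count=1: revealed 1 new [(0,3)] -> total=2
Click 3 (2,4) count=0: revealed 7 new [(1,3) (2,3) (2,4) (3,3) (3,4) (4,3) (4,4)] -> total=9
Click 4 (2,3) count=2: revealed 0 new [(none)] -> total=9

Answer: 9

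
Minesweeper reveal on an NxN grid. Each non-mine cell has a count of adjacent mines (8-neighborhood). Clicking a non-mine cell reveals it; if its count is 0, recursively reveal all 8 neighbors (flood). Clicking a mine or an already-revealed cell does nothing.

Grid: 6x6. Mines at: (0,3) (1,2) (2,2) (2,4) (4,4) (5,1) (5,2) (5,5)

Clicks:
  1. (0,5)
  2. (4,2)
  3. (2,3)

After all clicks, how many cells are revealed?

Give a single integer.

Answer: 6

Derivation:
Click 1 (0,5) count=0: revealed 4 new [(0,4) (0,5) (1,4) (1,5)] -> total=4
Click 2 (4,2) count=2: revealed 1 new [(4,2)] -> total=5
Click 3 (2,3) count=3: revealed 1 new [(2,3)] -> total=6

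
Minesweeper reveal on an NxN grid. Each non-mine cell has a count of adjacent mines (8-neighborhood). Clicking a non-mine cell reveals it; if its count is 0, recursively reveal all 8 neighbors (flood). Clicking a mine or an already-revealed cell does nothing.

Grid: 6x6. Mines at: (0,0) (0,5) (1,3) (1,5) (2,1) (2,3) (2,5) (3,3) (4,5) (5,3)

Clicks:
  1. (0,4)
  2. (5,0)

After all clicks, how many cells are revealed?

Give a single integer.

Answer: 10

Derivation:
Click 1 (0,4) count=3: revealed 1 new [(0,4)] -> total=1
Click 2 (5,0) count=0: revealed 9 new [(3,0) (3,1) (3,2) (4,0) (4,1) (4,2) (5,0) (5,1) (5,2)] -> total=10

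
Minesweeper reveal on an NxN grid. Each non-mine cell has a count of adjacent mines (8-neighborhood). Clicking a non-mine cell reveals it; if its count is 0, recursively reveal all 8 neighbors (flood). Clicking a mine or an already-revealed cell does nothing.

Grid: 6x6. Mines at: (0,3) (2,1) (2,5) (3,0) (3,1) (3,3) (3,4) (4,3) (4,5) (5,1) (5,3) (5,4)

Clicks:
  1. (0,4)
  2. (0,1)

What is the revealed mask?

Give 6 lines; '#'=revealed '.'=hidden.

Answer: ###.#.
###...
......
......
......
......

Derivation:
Click 1 (0,4) count=1: revealed 1 new [(0,4)] -> total=1
Click 2 (0,1) count=0: revealed 6 new [(0,0) (0,1) (0,2) (1,0) (1,1) (1,2)] -> total=7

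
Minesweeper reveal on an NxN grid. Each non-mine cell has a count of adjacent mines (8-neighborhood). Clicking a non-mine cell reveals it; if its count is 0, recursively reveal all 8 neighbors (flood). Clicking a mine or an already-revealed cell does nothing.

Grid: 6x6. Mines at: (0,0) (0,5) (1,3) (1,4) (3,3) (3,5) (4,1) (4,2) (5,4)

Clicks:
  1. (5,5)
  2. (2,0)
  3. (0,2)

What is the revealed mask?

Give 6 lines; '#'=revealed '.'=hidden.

Click 1 (5,5) count=1: revealed 1 new [(5,5)] -> total=1
Click 2 (2,0) count=0: revealed 9 new [(1,0) (1,1) (1,2) (2,0) (2,1) (2,2) (3,0) (3,1) (3,2)] -> total=10
Click 3 (0,2) count=1: revealed 1 new [(0,2)] -> total=11

Answer: ..#...
###...
###...
###...
......
.....#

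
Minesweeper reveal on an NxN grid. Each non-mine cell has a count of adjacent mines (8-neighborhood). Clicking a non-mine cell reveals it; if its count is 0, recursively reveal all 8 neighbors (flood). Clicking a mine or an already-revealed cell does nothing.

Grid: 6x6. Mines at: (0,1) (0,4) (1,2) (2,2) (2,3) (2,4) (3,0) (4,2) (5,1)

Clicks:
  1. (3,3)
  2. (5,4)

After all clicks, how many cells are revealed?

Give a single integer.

Click 1 (3,3) count=4: revealed 1 new [(3,3)] -> total=1
Click 2 (5,4) count=0: revealed 8 new [(3,4) (3,5) (4,3) (4,4) (4,5) (5,3) (5,4) (5,5)] -> total=9

Answer: 9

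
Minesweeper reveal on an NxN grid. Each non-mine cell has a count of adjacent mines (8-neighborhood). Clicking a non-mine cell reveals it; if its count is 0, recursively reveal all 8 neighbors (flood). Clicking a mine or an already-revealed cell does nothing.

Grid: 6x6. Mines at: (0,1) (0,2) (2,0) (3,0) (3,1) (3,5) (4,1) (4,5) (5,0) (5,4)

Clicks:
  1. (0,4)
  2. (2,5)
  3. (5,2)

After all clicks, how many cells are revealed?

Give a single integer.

Click 1 (0,4) count=0: revealed 17 new [(0,3) (0,4) (0,5) (1,2) (1,3) (1,4) (1,5) (2,2) (2,3) (2,4) (2,5) (3,2) (3,3) (3,4) (4,2) (4,3) (4,4)] -> total=17
Click 2 (2,5) count=1: revealed 0 new [(none)] -> total=17
Click 3 (5,2) count=1: revealed 1 new [(5,2)] -> total=18

Answer: 18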